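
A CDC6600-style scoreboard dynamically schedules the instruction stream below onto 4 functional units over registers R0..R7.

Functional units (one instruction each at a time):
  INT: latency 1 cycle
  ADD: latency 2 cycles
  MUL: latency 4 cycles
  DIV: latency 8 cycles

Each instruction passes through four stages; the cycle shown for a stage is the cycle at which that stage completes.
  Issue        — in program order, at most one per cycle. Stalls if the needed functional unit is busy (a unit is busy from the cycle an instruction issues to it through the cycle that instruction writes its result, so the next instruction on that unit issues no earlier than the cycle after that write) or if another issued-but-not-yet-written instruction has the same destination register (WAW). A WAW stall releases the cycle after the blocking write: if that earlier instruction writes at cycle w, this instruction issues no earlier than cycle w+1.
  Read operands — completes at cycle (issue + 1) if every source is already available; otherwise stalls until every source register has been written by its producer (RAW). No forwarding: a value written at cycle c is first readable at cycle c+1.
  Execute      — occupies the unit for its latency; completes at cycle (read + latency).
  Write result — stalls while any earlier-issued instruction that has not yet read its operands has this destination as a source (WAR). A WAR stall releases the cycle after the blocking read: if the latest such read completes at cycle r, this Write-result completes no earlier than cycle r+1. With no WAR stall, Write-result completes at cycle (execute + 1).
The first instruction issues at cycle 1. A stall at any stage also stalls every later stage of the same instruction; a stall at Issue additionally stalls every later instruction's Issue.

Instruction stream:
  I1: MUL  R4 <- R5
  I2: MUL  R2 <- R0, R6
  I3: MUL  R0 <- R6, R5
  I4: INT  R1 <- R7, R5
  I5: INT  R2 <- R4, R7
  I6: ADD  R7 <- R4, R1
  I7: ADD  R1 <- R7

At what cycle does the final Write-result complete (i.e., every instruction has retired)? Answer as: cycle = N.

c1: I1 issues→MUL
c2: I1 reads
c6: I1 exec-done
c7: I1 writes R4
c8: I2 issues→MUL
c9: I2 reads
c13: I2 exec-done
c14: I2 writes R2
c15: I3 issues→MUL
c16: I3 reads; I4 issues→INT
c17: I4 reads
c18: I4 exec-done
c19: I4 writes R1
c20: I3 exec-done; I5 issues→INT
c21: I3 writes R0; I5 reads; I6 issues→ADD
c22: I5 exec-done; I6 reads
c23: I5 writes R2
c24: I6 exec-done
c25: I6 writes R7
c26: I7 issues→ADD
c27: I7 reads
c29: I7 exec-done
c30: I7 writes R1

cycle = 30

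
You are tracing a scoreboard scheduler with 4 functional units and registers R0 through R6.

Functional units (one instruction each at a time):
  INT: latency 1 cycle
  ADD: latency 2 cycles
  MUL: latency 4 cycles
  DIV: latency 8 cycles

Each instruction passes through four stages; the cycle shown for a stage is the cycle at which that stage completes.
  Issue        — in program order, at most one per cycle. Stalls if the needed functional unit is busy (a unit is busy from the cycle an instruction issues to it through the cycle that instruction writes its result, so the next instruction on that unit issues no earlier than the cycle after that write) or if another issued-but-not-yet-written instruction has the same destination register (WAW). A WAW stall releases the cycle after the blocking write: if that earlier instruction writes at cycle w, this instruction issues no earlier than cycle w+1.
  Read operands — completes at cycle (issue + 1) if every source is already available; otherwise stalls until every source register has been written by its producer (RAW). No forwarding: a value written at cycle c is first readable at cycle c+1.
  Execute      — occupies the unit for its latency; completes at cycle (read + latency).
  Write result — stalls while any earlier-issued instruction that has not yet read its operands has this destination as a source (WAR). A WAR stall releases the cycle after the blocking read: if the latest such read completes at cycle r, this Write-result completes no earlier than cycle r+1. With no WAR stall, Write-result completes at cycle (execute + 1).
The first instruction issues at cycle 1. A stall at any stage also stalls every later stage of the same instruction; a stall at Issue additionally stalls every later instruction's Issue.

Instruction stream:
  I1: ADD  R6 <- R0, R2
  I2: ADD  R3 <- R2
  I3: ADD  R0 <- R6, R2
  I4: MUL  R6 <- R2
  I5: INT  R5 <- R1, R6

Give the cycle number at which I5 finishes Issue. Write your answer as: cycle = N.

[1] I1 dispatched to ADD
[2] I1 operands ready
[4] I1 complete
[5] R6←I1
[6] I2 dispatched to ADD
[7] I2 operands ready
[9] I2 complete
[10] R3←I2
[11] I3 dispatched to ADD
[12] I3 operands ready; I4 dispatched to MUL
[13] I4 operands ready; I5 dispatched to INT
[14] I3 complete
[15] R0←I3
[17] I4 complete
[18] R6←I4
[19] I5 operands ready
[20] I5 complete
[21] R5←I5

cycle = 13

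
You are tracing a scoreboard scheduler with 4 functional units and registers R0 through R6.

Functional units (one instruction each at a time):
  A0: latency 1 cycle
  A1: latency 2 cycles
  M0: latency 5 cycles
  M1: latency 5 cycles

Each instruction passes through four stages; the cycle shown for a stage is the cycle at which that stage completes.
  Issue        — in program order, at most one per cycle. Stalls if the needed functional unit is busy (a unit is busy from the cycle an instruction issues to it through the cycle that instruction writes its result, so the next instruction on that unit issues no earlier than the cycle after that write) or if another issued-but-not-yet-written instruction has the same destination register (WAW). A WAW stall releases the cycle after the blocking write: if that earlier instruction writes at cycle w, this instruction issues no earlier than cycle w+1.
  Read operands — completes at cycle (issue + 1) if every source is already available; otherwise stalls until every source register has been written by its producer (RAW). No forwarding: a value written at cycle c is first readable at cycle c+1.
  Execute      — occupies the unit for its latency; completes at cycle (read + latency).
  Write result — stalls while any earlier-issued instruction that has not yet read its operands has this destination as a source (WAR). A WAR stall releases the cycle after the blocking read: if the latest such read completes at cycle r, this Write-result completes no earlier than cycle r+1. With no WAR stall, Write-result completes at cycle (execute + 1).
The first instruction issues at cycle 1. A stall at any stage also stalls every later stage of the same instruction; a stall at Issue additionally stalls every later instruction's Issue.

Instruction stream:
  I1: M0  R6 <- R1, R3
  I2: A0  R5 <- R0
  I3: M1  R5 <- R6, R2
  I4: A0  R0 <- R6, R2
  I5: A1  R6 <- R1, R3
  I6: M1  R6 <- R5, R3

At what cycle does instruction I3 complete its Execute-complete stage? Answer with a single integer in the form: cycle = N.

t=1  issue I1 (M0)
t=2  I1 read-ops, issue I2 (A0)
t=3  I2 read-ops
t=4  I2 finished on A0
t=5  I2→R5
t=6  issue I3 (M1)
t=7  I1 finished on M0, issue I4 (A0)
t=8  I1→R6
t=9  I3 read-ops, I4 read-ops, issue I5 (A1)
t=10  I4 finished on A0, I5 read-ops
t=11  I4→R0
t=12  I5 finished on A1
t=13  I5→R6
t=14  I3 finished on M1
t=15  I3→R5
t=16  issue I6 (M1)
t=17  I6 read-ops
t=22  I6 finished on M1
t=23  I6→R6

cycle = 14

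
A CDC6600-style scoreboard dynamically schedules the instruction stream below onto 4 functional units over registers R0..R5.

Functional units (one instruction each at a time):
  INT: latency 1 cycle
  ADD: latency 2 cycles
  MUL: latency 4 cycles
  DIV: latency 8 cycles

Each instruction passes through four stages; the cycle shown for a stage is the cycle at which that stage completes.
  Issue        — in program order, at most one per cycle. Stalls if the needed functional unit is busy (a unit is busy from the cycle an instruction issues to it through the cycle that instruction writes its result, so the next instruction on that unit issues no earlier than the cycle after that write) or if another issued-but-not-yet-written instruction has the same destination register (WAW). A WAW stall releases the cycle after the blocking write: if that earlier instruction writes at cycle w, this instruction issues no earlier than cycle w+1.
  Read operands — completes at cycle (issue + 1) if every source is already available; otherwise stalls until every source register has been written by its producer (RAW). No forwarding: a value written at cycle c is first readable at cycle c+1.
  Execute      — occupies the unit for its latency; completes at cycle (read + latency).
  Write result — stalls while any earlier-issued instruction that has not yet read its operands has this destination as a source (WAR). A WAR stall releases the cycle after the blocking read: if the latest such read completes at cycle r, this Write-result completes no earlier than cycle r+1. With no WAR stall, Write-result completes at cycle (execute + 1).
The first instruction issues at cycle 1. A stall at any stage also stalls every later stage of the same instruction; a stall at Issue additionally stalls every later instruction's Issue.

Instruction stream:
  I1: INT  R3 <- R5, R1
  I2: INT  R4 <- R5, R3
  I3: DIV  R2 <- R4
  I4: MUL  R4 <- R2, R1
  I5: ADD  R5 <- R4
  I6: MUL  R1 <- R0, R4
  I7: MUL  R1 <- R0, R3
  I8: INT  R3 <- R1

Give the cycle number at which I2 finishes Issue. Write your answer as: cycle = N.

cycle = 5

[I1] 1/2/3/4
[I2] 5/6/7/8  (struct: INT busy until I1 writes@4)
[I3] 6/9/17/18  (RAW R4: wait I2 write@8)
[I4] 9/19/23/24  (WAW R4: wait I2 write@8; RAW R2: wait I3 write@18)
[I5] 10/25/27/28  (RAW R4: wait I4 write@24)
[I6] 25/26/30/31  (struct: MUL busy until I4 writes@24)
[I7] 32/33/37/38  (struct: MUL busy until I6 writes@31)
[I8] 33/39/40/41  (RAW R1: wait I7 write@38)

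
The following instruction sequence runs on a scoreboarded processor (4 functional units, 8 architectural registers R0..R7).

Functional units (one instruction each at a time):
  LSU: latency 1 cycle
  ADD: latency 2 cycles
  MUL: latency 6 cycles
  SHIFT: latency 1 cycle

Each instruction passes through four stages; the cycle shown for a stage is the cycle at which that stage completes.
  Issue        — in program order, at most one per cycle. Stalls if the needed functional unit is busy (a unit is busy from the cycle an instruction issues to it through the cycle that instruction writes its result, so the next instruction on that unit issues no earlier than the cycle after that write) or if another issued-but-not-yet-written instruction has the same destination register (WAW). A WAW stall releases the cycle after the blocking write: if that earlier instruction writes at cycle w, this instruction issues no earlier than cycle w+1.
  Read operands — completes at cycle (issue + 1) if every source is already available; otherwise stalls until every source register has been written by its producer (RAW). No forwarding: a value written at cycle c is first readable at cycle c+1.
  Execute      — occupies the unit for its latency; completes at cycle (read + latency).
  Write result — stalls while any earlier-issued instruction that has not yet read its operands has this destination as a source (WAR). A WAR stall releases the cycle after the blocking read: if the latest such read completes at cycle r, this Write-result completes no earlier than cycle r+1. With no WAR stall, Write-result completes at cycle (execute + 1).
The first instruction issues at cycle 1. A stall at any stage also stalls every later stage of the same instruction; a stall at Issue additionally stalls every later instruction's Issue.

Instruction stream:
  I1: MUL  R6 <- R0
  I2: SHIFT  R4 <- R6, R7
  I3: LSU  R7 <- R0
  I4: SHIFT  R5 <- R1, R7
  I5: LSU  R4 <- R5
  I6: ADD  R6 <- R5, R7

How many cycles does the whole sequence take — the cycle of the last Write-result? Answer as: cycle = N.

cycle = 20

I1: IS=1 RO=2 EX=8 WR=9
I2: IS=2 RO=10 EX=11 WR=12  [RAW R6: wait I1 write@9]
I3: IS=3 RO=4 EX=5 WR=11  [WAR R7: wait I2 read@10]
I4: IS=13 RO=14 EX=15 WR=16  [struct: SHIFT busy until I2 writes@12]
I5: IS=14 RO=17 EX=18 WR=19  [RAW R5: wait I4 write@16]
I6: IS=15 RO=17 EX=19 WR=20  [RAW R5: wait I4 write@16]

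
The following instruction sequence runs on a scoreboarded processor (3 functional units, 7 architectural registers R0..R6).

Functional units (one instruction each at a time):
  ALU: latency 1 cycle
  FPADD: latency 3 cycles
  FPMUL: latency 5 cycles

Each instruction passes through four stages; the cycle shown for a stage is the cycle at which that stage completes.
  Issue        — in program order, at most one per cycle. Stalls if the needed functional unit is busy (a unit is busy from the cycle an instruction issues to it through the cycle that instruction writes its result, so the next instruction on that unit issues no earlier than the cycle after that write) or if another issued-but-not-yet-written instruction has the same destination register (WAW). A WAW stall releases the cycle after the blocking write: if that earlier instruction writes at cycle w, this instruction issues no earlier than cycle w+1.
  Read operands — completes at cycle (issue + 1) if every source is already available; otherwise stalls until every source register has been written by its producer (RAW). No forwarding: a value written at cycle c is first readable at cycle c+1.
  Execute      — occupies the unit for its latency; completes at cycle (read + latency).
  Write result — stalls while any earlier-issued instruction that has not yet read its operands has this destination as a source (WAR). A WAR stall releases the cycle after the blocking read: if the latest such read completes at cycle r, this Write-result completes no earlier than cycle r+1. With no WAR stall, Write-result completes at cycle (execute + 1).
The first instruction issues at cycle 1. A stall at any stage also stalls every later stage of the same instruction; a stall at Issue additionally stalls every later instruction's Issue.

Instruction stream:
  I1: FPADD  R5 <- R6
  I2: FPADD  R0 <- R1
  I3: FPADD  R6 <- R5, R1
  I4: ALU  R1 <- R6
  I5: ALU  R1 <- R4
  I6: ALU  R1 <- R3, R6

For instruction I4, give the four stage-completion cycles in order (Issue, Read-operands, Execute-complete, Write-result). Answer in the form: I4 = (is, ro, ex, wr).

I4 = (14, 19, 20, 21)

  I1 | 1 | 2 | 5 | 6
  I2 | 7 | 8 | 11 | 12   struct: FPADD busy until I1 writes@6
  I3 | 13 | 14 | 17 | 18   struct: FPADD busy until I2 writes@12
  I4 | 14 | 19 | 20 | 21   RAW R6: wait I3 write@18
  I5 | 22 | 23 | 24 | 25   struct: ALU busy until I4 writes@21
  I6 | 26 | 27 | 28 | 29   struct: ALU busy until I5 writes@25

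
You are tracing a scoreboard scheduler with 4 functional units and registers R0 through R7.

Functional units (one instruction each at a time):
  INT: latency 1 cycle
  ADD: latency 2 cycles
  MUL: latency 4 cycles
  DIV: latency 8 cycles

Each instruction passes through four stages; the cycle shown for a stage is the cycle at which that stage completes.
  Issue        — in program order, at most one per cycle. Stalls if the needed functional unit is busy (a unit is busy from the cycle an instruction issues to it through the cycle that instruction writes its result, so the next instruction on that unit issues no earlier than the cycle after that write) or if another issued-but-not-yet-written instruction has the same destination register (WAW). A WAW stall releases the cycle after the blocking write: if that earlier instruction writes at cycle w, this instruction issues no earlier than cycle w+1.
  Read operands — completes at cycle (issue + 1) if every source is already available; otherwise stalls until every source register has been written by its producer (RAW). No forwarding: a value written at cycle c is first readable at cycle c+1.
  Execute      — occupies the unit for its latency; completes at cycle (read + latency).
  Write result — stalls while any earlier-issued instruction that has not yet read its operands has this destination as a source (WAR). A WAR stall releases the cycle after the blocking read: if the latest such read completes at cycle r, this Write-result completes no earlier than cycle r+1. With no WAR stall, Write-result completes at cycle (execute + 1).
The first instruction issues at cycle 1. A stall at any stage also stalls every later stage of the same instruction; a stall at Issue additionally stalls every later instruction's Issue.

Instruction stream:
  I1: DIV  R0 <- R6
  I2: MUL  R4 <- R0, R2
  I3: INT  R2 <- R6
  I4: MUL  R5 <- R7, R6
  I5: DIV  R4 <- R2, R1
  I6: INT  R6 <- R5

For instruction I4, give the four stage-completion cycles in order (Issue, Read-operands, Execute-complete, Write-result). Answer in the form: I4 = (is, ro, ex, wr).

I4 = (18, 19, 23, 24)

  I1 | 1 | 2 | 10 | 11
  I2 | 2 | 12 | 16 | 17   RAW R0: wait I1 write@11
  I3 | 3 | 4 | 5 | 13   WAR R2: wait I2 read@12
  I4 | 18 | 19 | 23 | 24   struct: MUL busy until I2 writes@17
  I5 | 19 | 20 | 28 | 29
  I6 | 20 | 25 | 26 | 27   RAW R5: wait I4 write@24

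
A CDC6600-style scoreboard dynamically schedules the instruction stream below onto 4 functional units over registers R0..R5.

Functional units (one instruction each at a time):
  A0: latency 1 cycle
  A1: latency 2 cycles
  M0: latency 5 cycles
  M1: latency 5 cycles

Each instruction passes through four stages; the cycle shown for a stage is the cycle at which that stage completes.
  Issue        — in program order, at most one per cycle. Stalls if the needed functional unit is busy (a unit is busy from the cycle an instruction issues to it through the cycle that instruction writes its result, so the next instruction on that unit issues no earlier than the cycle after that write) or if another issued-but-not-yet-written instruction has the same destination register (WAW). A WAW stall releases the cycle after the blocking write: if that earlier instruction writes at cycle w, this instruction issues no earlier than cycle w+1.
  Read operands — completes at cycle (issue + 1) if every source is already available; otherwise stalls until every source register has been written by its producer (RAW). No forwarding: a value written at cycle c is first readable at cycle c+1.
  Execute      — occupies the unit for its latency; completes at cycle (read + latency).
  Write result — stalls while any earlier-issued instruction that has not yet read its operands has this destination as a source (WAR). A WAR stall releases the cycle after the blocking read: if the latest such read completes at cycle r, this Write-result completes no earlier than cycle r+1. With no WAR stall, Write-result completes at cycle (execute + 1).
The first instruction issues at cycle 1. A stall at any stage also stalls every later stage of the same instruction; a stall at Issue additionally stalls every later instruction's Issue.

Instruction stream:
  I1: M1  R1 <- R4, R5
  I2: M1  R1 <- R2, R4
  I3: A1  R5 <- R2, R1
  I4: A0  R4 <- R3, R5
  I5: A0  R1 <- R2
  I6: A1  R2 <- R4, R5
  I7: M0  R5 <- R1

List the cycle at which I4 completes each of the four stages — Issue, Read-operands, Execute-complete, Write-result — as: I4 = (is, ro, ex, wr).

I4 = (11, 21, 22, 23)

t=1  I1 issues→M1
t=2  I1 reads
t=7  I1 exec-done
t=8  I1 writes R1
t=9  I2 issues→M1
t=10  I2 reads, I3 issues→A1
t=11  I4 issues→A0
t=15  I2 exec-done
t=16  I2 writes R1
t=17  I3 reads
t=19  I3 exec-done
t=20  I3 writes R5
t=21  I4 reads
t=22  I4 exec-done
t=23  I4 writes R4
t=24  I5 issues→A0
t=25  I5 reads, I6 issues→A1
t=26  I5 exec-done, I6 reads, I7 issues→M0
t=27  I5 writes R1
t=28  I6 exec-done, I7 reads
t=29  I6 writes R2
t=33  I7 exec-done
t=34  I7 writes R5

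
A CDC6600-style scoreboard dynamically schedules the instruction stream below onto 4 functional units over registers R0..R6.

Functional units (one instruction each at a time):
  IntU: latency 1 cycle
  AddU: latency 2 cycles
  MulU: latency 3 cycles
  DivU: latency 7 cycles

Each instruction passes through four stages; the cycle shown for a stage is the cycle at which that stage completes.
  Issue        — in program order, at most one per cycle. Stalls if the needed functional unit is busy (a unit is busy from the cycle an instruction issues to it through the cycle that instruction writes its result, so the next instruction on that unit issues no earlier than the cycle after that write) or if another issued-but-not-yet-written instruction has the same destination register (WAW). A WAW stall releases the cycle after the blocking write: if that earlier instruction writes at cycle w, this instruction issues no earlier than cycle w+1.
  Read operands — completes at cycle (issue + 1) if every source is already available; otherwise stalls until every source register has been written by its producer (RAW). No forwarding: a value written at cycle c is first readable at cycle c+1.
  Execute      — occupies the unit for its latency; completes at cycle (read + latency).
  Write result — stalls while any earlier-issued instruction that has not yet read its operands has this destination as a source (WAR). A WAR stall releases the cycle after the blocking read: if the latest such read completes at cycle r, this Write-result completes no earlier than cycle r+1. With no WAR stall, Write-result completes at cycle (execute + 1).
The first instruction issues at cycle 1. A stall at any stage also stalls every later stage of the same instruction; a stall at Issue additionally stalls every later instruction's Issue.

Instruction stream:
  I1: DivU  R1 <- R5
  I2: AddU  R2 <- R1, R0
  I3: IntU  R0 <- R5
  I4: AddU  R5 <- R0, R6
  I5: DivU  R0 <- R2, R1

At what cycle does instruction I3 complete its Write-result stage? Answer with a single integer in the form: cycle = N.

[1] I1 issues→DivU
[2] I1 reads · I2 issues→AddU
[3] I3 issues→IntU
[4] I3 reads
[5] I3 exec-done
[9] I1 exec-done
[10] I1 writes R1
[11] I2 reads
[12] I3 writes R0
[13] I2 exec-done
[14] I2 writes R2
[15] I4 issues→AddU
[16] I4 reads · I5 issues→DivU
[17] I5 reads
[18] I4 exec-done
[19] I4 writes R5
[24] I5 exec-done
[25] I5 writes R0

cycle = 12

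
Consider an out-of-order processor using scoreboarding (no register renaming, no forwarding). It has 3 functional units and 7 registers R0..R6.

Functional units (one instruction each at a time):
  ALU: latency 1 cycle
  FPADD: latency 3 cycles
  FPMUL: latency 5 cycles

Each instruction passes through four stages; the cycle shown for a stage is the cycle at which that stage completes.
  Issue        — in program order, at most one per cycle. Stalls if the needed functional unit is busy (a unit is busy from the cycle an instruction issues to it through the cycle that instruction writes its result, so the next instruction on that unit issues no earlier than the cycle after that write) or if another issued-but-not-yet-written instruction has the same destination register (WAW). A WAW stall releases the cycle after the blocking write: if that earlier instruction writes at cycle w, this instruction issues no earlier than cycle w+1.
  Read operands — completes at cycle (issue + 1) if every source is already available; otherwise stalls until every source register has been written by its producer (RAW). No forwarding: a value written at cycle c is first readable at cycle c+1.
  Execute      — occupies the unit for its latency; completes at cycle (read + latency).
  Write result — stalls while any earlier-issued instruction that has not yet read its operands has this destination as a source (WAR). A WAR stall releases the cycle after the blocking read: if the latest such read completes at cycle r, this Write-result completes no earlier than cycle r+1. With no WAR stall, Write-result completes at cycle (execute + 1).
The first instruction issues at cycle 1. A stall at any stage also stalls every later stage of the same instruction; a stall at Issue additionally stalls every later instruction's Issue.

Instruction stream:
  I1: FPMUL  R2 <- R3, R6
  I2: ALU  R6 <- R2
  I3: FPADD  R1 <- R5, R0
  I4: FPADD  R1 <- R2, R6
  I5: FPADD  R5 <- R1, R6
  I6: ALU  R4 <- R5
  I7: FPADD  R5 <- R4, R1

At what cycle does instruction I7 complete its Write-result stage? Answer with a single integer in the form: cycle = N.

I1 -> (1, 2, 7, 8)
I2 -> (2, 9, 10, 11)  // RAW R2: wait I1 write@8
I3 -> (3, 4, 7, 8)
I4 -> (9, 12, 15, 16)  // struct: FPADD busy until I3 writes@8, RAW R6: wait I2 write@11
I5 -> (17, 18, 21, 22)  // struct: FPADD busy until I4 writes@16
I6 -> (18, 23, 24, 25)  // RAW R5: wait I5 write@22
I7 -> (23, 26, 29, 30)  // struct: FPADD busy until I5 writes@22, RAW R4: wait I6 write@25

cycle = 30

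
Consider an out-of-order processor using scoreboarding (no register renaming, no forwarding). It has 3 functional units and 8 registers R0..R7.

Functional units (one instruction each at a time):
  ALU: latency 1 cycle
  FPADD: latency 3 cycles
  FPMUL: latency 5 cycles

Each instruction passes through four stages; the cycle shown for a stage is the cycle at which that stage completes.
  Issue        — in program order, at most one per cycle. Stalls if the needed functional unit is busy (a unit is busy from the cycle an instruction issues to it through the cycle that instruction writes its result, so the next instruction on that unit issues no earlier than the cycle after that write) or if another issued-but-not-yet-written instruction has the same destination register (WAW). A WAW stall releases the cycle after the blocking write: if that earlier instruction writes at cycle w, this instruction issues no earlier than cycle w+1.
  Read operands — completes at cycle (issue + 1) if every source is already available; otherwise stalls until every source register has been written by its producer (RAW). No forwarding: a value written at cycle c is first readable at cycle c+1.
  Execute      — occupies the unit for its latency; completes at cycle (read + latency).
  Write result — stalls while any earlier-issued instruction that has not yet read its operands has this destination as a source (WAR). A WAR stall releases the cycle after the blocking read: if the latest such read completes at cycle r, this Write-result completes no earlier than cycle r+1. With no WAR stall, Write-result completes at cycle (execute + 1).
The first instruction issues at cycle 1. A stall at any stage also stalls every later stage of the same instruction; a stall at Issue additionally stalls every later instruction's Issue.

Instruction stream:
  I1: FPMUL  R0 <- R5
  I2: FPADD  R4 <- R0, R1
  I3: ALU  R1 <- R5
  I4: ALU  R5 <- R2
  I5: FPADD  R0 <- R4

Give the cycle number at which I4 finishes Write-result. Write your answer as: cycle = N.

cycle = 14

cycle 1: I1→FPMUL
cycle 2: I1 RO, I2→FPADD
cycle 3: I3→ALU
cycle 4: I3 RO
cycle 5: I3 EX
cycle 7: I1 EX
cycle 8: I1 WR R0
cycle 9: I2 RO
cycle 10: I3 WR R1
cycle 11: I4→ALU
cycle 12: I2 EX, I4 RO
cycle 13: I2 WR R4, I4 EX
cycle 14: I4 WR R5, I5→FPADD
cycle 15: I5 RO
cycle 18: I5 EX
cycle 19: I5 WR R0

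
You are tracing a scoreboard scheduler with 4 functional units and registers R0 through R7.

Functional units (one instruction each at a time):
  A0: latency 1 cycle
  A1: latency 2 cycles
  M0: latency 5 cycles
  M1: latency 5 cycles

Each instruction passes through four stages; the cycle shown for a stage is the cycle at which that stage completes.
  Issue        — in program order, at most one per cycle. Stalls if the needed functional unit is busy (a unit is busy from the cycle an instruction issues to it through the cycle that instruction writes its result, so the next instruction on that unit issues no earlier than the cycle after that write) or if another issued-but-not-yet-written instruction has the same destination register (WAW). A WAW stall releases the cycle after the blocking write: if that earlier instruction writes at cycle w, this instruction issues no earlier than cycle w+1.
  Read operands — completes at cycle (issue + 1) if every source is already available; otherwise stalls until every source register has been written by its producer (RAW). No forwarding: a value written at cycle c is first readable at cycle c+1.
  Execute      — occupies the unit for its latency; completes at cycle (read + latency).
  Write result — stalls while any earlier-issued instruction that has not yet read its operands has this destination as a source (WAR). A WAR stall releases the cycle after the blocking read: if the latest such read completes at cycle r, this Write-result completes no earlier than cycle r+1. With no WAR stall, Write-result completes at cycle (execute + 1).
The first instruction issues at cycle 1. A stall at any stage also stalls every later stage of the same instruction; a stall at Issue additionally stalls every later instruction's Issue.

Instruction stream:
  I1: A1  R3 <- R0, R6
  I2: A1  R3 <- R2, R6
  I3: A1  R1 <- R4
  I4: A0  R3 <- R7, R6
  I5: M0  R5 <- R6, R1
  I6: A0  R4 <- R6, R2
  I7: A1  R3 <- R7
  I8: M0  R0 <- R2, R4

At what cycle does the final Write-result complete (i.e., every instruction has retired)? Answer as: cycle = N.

cycle = 30

I1  is:1  ro:2  ex:4  wr:5
I2  is:6  ro:7  ex:9  wr:10  — struct: A1 busy until I1 writes@5
I3  is:11  ro:12  ex:14  wr:15  — struct: A1 busy until I2 writes@10
I4  is:12  ro:13  ex:14  wr:15
I5  is:13  ro:16  ex:21  wr:22  — RAW R1: wait I3 write@15
I6  is:16  ro:17  ex:18  wr:19  — struct: A0 busy until I4 writes@15
I7  is:17  ro:18  ex:20  wr:21
I8  is:23  ro:24  ex:29  wr:30  — struct: M0 busy until I5 writes@22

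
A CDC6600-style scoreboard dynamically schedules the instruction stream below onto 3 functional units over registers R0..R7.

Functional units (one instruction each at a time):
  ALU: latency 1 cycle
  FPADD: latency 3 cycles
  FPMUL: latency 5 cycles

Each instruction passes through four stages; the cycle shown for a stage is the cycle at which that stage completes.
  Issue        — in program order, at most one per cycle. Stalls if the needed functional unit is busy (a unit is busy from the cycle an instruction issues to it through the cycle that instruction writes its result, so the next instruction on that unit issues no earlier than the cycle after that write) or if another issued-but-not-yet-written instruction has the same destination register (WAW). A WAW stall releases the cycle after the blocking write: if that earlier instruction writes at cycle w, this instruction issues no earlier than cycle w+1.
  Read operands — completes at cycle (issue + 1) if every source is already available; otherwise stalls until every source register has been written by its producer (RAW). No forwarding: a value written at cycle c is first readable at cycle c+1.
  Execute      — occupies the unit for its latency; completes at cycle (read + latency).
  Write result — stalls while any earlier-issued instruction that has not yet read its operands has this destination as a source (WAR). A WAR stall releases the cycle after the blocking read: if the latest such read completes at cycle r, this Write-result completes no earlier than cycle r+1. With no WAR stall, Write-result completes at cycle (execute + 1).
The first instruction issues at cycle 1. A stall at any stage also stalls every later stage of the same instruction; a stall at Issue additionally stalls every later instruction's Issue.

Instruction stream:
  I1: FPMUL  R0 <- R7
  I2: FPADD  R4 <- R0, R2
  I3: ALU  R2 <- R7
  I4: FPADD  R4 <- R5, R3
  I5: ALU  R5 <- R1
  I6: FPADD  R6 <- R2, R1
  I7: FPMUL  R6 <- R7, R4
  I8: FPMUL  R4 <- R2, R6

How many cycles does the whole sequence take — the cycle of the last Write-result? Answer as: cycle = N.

t=1  I1 dispatched to FPMUL
t=2  I1 operands ready · I2 dispatched to FPADD
t=3  I3 dispatched to ALU
t=4  I3 operands ready
t=5  I3 complete
t=7  I1 complete
t=8  R0←I1
t=9  I2 operands ready
t=10  R2←I3
t=12  I2 complete
t=13  R4←I2
t=14  I4 dispatched to FPADD
t=15  I4 operands ready · I5 dispatched to ALU
t=16  I5 operands ready
t=17  I5 complete
t=18  I4 complete · R5←I5
t=19  R4←I4
t=20  I6 dispatched to FPADD
t=21  I6 operands ready
t=24  I6 complete
t=25  R6←I6
t=26  I7 dispatched to FPMUL
t=27  I7 operands ready
t=32  I7 complete
t=33  R6←I7
t=34  I8 dispatched to FPMUL
t=35  I8 operands ready
t=40  I8 complete
t=41  R4←I8

cycle = 41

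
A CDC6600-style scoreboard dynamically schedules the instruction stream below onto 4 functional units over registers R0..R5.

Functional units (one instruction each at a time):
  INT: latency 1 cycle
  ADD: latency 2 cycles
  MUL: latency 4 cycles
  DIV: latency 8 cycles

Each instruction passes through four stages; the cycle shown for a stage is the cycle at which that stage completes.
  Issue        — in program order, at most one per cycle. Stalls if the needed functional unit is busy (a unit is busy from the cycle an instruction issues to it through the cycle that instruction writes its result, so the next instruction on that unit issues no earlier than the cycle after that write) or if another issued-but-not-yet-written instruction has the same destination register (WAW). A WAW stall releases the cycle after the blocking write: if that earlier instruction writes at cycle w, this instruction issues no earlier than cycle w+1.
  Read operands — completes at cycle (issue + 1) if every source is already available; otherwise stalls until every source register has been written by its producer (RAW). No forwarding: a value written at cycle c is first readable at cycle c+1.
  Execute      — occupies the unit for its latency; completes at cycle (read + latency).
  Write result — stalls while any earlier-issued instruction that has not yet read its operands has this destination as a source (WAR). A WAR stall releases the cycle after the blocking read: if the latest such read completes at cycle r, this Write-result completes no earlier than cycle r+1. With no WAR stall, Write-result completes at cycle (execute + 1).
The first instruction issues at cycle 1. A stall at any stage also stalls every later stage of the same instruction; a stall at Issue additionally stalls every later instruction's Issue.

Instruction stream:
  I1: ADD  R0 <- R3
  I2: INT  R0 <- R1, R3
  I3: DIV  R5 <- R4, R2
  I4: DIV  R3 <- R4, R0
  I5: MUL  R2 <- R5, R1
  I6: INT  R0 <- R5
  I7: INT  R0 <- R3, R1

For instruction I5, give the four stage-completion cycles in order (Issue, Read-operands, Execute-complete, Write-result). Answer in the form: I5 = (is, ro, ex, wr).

I1 -> (1, 2, 4, 5)
I2 -> (6, 7, 8, 9)  // WAW R0: wait I1 write@5
I3 -> (7, 8, 16, 17)
I4 -> (18, 19, 27, 28)  // struct: DIV busy until I3 writes@17
I5 -> (19, 20, 24, 25)
I6 -> (20, 21, 22, 23)
I7 -> (24, 29, 30, 31)  // struct: INT busy until I6 writes@23, RAW R3: wait I4 write@28

I5 = (19, 20, 24, 25)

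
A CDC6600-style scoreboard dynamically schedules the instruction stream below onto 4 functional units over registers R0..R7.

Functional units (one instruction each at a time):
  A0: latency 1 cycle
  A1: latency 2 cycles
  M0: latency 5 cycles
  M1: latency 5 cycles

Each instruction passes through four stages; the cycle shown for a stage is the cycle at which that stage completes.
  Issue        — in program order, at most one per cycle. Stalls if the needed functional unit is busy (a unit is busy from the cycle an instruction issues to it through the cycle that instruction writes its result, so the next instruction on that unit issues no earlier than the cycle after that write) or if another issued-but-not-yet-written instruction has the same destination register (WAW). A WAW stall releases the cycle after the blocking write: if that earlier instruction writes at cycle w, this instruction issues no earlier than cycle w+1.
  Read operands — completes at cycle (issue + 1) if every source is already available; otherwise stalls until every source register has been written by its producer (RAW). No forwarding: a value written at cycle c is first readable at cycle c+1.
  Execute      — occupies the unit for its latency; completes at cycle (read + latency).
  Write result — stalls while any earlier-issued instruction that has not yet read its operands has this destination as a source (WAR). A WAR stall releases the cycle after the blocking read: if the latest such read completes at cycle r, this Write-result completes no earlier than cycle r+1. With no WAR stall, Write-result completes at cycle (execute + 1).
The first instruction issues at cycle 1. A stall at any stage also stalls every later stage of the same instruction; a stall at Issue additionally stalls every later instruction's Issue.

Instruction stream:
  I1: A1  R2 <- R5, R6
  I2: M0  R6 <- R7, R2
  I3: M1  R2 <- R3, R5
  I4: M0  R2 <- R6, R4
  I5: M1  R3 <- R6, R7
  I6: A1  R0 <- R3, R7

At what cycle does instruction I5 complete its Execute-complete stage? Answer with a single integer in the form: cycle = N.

cycle = 21

cycle 1: I1 dispatched to A1
cycle 2: I1 operands ready; I2 dispatched to M0
cycle 4: I1 complete
cycle 5: R2←I1
cycle 6: I2 operands ready; I3 dispatched to M1
cycle 7: I3 operands ready
cycle 11: I2 complete
cycle 12: R6←I2; I3 complete
cycle 13: R2←I3
cycle 14: I4 dispatched to M0
cycle 15: I4 operands ready; I5 dispatched to M1
cycle 16: I5 operands ready; I6 dispatched to A1
cycle 20: I4 complete
cycle 21: R2←I4; I5 complete
cycle 22: R3←I5
cycle 23: I6 operands ready
cycle 25: I6 complete
cycle 26: R0←I6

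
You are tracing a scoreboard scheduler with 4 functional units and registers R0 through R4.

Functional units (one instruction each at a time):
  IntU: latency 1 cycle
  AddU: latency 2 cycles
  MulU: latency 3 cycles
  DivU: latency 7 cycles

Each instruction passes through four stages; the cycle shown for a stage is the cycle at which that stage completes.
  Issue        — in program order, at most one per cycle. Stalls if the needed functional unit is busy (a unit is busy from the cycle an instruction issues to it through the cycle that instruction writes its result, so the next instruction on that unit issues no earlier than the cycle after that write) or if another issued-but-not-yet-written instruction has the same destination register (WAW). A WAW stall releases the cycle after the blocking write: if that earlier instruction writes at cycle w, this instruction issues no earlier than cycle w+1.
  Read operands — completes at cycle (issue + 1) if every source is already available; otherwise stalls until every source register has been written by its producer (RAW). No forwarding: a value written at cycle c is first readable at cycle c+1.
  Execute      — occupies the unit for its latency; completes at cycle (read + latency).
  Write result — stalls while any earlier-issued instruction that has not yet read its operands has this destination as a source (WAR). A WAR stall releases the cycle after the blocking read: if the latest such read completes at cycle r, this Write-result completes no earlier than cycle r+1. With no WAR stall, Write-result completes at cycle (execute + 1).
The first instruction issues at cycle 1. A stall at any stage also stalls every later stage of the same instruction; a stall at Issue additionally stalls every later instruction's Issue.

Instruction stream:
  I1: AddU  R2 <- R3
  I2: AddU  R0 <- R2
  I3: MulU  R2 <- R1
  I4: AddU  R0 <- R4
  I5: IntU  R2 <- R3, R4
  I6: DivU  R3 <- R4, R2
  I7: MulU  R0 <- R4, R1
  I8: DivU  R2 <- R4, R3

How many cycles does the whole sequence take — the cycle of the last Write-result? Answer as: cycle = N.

cycle = 35

  I1 | 1 | 2 | 4 | 5
  I2 | 6 | 7 | 9 | 10   struct: AddU busy until I1 writes@5
  I3 | 7 | 8 | 11 | 12
  I4 | 11 | 12 | 14 | 15   struct: AddU busy until I2 writes@10
  I5 | 13 | 14 | 15 | 16   WAW R2: wait I3 write@12
  I6 | 14 | 17 | 24 | 25   RAW R2: wait I5 write@16
  I7 | 16 | 17 | 20 | 21   WAW R0: wait I4 write@15
  I8 | 26 | 27 | 34 | 35   struct: DivU busy until I6 writes@25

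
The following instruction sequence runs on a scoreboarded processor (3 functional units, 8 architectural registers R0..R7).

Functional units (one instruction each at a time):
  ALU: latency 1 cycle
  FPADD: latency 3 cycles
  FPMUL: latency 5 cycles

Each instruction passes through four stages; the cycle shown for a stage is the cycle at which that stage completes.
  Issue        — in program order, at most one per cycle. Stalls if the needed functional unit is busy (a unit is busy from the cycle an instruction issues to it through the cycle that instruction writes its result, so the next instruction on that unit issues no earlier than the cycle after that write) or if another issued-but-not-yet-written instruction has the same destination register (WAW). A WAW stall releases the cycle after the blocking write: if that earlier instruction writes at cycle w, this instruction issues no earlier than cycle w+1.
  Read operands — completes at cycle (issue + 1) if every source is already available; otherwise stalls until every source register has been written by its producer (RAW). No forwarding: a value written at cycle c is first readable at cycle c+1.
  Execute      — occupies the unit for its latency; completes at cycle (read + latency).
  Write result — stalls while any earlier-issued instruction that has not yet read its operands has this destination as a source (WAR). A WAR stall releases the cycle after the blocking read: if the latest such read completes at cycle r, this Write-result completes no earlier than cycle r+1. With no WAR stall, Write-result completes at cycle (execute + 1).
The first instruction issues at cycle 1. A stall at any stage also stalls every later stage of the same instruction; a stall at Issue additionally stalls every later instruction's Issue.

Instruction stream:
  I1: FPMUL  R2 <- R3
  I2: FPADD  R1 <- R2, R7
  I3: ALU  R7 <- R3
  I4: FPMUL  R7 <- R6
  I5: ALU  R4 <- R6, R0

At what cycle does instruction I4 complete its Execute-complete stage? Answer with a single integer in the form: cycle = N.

cycle = 17

I1: IS=1 RO=2 EX=7 WR=8
I2: IS=2 RO=9 EX=12 WR=13  [RAW R2: wait I1 write@8]
I3: IS=3 RO=4 EX=5 WR=10  [WAR R7: wait I2 read@9]
I4: IS=11 RO=12 EX=17 WR=18  [WAW R7: wait I3 write@10]
I5: IS=12 RO=13 EX=14 WR=15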